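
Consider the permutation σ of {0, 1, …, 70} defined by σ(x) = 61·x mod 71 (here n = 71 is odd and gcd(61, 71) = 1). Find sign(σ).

Trace 3: π^k(3) = [3, 41, 16, 53, 38, 46, 37] for k=0..6.
Cycle lengths of π_61 on ℤ/71ℤ: [70, 1]; 2 cycles in total.
71 − 2 = 69 transpositions; sign(π) = (−1)^69 = -1.

-1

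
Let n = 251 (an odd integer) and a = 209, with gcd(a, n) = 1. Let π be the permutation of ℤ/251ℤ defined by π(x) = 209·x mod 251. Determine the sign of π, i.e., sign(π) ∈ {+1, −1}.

+1

Orbit of 121 under x↦209x: [121, 189, 94, 68, 156, 225, 88]… (length divides ord_251(209)).
Cycle type of π: 125×2 + 1; total 3 cycles.
Σ(ℓ_i−1) = 251−3 = 248; sign = (−1)^248 = +1.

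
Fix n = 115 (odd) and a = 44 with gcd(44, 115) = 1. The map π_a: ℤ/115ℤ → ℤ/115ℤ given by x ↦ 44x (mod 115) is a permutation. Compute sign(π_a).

Trace 74: π^k(74) = [74, 36, 89, 6, 34, 1, 44] for k=0..6.
Decompose π into cycles: lengths [22, 22, 22, 22, 22, 2, 2, 1] (8 cycles, including the fixed point 0).
Σ(ℓ_i−1) = 115−8 = 107; sign = (−1)^107 = -1.

-1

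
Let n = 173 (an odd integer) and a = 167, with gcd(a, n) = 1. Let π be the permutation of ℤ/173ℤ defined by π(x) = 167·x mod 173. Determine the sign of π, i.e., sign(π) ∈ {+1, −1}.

+1

Orbit of 43 under x↦167x: [43, 88, 164, 54, 22, 41, 100]… (length divides ord_173(167)).
The orbit structure of x ↦ 167x mod 173: 3 orbits of sizes [86, 86, 1].
173 − 3 = 170 transpositions; sign(π) = (−1)^170 = +1.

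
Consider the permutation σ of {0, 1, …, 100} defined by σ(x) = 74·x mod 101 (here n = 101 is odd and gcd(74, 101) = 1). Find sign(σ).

-1

Orbit of 76 under x↦74x: [76, 69, 56, 3, 20, 66, 36]… (length divides ord_101(74)).
π_74 has 2 disjoint cycles with lengths [100, 1] on {0,…,100}.
2 cycles on 101: each ℓ→(−1)^(ℓ−1), product (−1)^99 = -1.
Zolotarev: (74|101) = -1, matching the cycle-count sign.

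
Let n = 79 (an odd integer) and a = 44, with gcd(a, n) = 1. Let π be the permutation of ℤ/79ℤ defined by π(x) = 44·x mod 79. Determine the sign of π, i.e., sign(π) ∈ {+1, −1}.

+1

Start at x=18: 18 → 2 → 9 → 1 → 44 → 40 → 22 → … (one orbit).
Cycle type of π: 39×2 + 1; total 3 cycles.
n − c = 79 − 3 = 76; sign = (−1)^76 = +1.
Check: (44/79) = +1 by Zolotarev.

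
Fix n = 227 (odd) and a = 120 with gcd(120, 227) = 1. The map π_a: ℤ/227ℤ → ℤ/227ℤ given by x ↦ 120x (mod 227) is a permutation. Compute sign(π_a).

Orbit of 190 under x↦120x: [190, 100, 196, 139, 109, 141, 122]… (length divides ord_227(120)).
Decompose π into cycles: lengths [113, 113, 1] (3 cycles, including the fixed point 0).
227 − 3 = 224 transpositions; sign(π) = (−1)^224 = +1.
Check: (120/227) = +1 by Zolotarev.

+1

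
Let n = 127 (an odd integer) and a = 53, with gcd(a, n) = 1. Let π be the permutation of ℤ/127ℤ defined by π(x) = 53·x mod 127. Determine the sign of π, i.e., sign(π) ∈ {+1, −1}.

-1

Orbit of 26 under x↦53x: [26, 108, 9, 96, 8, 43, 120]… (length divides ord_127(53)).
2 cycles of lengths [126, 1].
2 cycles on 127: each ℓ→(−1)^(ℓ−1), product (−1)^125 = -1.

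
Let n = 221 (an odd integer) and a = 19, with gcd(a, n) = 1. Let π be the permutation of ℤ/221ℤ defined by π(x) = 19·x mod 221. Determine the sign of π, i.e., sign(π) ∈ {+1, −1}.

-1

Start at x=60: 60 → 35 → 2 → 38 → 59 → 16 → 83 → … (one orbit).
π_19 has 12 disjoint cycles with lengths [24, 24, 24, 24, 24, 24, 24, 24, 12, 8, 8, 1] on {0,…,220}.
n − c = 221 − 12 = 209; sign = (−1)^209 = -1.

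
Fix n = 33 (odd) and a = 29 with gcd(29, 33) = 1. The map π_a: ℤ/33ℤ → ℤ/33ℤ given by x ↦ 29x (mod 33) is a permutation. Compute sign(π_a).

Start at x=4: 4 → 17 → 31 → 8 → 1 → 29 → 16 → … (one orbit).
5 cycles of lengths [10, 10, 10, 2, 1].
33 − 5 = 28 transpositions; sign(π) = (−1)^28 = +1.
The Jacobi symbol (29|33) = +1 (Zolotarev) agrees.

+1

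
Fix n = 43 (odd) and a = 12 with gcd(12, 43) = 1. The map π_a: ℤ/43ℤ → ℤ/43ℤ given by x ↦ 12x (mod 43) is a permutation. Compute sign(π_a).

Orbit of 38 under x↦12x: [38, 26, 11, 3, 36, 2, 24]… (length divides ord_43(12)).
Cycle type of π: 42 + 1; total 2 cycles.
2 cycles on 43: each ℓ→(−1)^(ℓ−1), product (−1)^41 = -1.
Zolotarev: (12|43) = -1, matching the cycle-count sign.

-1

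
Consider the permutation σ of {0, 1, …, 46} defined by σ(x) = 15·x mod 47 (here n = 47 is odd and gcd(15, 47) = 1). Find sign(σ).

Start at x=39: 39 → 21 → 33 → 25 → 46 → 32 → 10 → … (one orbit).
π_15 has 2 disjoint cycles with lengths [46, 1] on {0,…,46}.
47 − 2 = 45 transpositions; sign(π) = (−1)^45 = -1.

-1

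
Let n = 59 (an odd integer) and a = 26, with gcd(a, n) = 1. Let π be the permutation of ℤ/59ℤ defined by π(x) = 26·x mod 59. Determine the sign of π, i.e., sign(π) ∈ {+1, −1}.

+1

Orbit of 20 under x↦26x: [20, 48, 9, 57, 7, 5, 12]… (length divides ord_59(26)).
Decompose π into cycles: lengths [29, 29, 1] (3 cycles, including the fixed point 0).
n − c = 59 − 3 = 56; sign = (−1)^56 = +1.
(26|59)_J = +1 (Zolotarev's lemma cross-check).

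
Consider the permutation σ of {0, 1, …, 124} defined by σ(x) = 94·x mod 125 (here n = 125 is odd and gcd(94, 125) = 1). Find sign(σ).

+1

Trace 19: π^k(19) = [19, 36, 9, 96, 24, 6, 64] for k=0..6.
Cycle type of π: 50×2 + 10×2 + 2×2 + 1; total 7 cycles.
7 cycles on 125: each ℓ→(−1)^(ℓ−1), product (−1)^118 = +1.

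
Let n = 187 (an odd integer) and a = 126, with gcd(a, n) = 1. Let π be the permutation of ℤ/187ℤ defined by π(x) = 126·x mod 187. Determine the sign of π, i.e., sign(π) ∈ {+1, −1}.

Start at x=152: 152 → 78 → 104 → 14 → 81 → 108 → 144 → … (one orbit).
Cycle type of π: 80×2 + 16 + 5×2 + 1; total 6 cycles.
n − c = 187 − 6 = 181; sign = (−1)^181 = -1.

-1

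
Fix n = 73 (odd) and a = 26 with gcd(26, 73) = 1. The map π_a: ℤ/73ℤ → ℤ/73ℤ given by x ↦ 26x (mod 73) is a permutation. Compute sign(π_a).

Trace 50: π^k(50) = [50, 59, 1, 26, 19, 56, 69] for k=0..6.
Cycle type of π: 72 + 1; total 2 cycles.
Σ(ℓ_i−1) = 73−2 = 71; sign = (−1)^71 = -1.
Check: (26/73) = -1 by Zolotarev.

-1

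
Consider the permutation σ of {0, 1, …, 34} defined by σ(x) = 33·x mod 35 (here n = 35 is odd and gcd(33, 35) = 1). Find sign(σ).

+1

Trace 29: π^k(29) = [29, 12, 11, 13, 9, 17, 1] for k=0..6.
5 cycles of lengths [12, 12, 6, 4, 1].
5 cycles on 35: each ℓ→(−1)^(ℓ−1), product (−1)^30 = +1.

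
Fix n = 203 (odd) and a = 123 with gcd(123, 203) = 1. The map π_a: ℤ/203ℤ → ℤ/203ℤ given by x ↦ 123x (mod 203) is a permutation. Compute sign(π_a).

+1

Orbit of 81 under x↦123x: [81, 16, 141, 88, 65, 78, 53]… (length divides ord_203(123)).
15 cycles of lengths [21, 21, 21, 21, 21, 21, 21, 21, 7, 7, 7, 7, 3, 3, 1].
Σ(ℓ_i−1) = 203−15 = 188; sign = (−1)^188 = +1.
Check: (123/203) = +1 by Zolotarev.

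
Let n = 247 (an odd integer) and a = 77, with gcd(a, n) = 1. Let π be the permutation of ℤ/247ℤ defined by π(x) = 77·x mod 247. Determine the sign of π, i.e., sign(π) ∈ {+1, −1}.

+1

Trace 1: π^k(1) = [1, 77] for k=0..1.
Decompose π into cycles: lengths [2, 2, 2, 2, 2, 2, 2, 2, 2, 2, 2, 2, 2, 2, 2, 2, 2, 2, 2, 2, 2, 2, 2, 2, 2, 2, 2, 2, 2, 2, 2, 2, 2, 2, 2, 2, 2, 2, 2, 2, 2, 2, 2, 2, 2, 2, 2, 2, 2, 2, 2, 2, 2, 2, 2, 2, 2, 2, 2, 2, 2, 2, 2, 2, 2, 2, 2, 2, 2, 2, 2, 2, 2, 2, 2, 2, 2, 2, 2, 2, 2, 2, 2, 2, 2, 2, 2, 2, 2, 2, 2, 2, 2, 2, 2, 2, 2, 2, 2, 2, 2, 2, 2, 2, 2, 2, 2, 2, 2, 2, 2, 2, 2, 2, 1, 1, 1, 1, 1, 1, 1, 1, 1, 1, 1, 1, 1, 1, 1, 1, 1, 1, 1] (133 cycles, including the fixed point 0).
133 cycles on 247: each ℓ→(−1)^(ℓ−1), product (−1)^114 = +1.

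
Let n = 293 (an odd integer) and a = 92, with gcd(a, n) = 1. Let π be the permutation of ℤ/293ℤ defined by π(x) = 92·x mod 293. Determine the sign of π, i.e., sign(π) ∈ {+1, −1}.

-1

Start at x=16: 16 → 7 → 58 → 62 → 137 → 5 → 167 → … (one orbit).
Cycle lengths of π_92 on ℤ/293ℤ: [292, 1]; 2 cycles in total.
With 2 cycles on 293 points, sign = (−1)^{293−2} = -1.
Via Zolotarev, sign(π_{92}) = (92|293) = -1.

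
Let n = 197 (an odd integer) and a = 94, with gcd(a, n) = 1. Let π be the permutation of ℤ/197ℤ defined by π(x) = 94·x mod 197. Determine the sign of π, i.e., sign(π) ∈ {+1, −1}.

Orbit of 54 under x↦94x: [54, 151, 10, 152, 104, 123, 136]… (length divides ord_197(94)).
The orbit structure of x ↦ 94x mod 197: 2 orbits of sizes [196, 1].
n − c = 197 − 2 = 195; sign = (−1)^195 = -1.
(94|197)_J = -1 (Zolotarev's lemma cross-check).

-1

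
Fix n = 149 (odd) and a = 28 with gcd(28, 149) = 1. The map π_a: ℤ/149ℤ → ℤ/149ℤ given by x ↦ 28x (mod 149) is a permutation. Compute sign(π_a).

Orbit of 16 under x↦28x: [16, 1, 28, 39, 49, 31, 123]… (length divides ord_149(28)).
5 cycles of lengths [37, 37, 37, 37, 1].
149 − 5 = 144 transpositions; sign(π) = (−1)^144 = +1.
The Jacobi symbol (28|149) = +1 (Zolotarev) agrees.

+1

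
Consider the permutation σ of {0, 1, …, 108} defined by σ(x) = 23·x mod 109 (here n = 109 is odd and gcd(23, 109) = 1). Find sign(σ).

Trace 90: π^k(90) = [90, 108, 86, 16, 41, 71, 107] for k=0..6.
Cycle type of π: 36×3 + 1; total 4 cycles.
Σ(ℓ_i−1) = 109−4 = 105; sign = (−1)^105 = -1.

-1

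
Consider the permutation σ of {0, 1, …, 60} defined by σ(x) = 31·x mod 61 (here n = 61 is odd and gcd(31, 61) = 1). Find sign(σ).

Orbit of 29 under x↦31x: [29, 45, 53, 57, 59, 60, 30]… (length divides ord_61(31)).
Cycle lengths of π_31 on ℤ/61ℤ: [60, 1]; 2 cycles in total.
Σ(ℓ_i−1) = 61−2 = 59; sign = (−1)^59 = -1.

-1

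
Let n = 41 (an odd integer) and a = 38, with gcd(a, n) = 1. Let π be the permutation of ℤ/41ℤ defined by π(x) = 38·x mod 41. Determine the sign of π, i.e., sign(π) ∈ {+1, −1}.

-1

Orbit of 27 under x↦38x: [27, 1, 38, 9, 14, 40, 3]… (length divides ord_41(38)).
π_38 has 6 disjoint cycles with lengths [8, 8, 8, 8, 8, 1] on {0,…,40}.
sign(π) = (−1)^{n − #cycles} = (−1)^{41−6} = (−1)^35 = -1.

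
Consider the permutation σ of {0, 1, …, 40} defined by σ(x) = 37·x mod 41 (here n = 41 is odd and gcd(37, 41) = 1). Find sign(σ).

Orbit of 16 under x↦37x: [16, 18, 10, 1, 37]… (length divides ord_41(37)).
π_37 has 9 disjoint cycles with lengths [5, 5, 5, 5, 5, 5, 5, 5, 1] on {0,…,40}.
sign(π) = (−1)^{n − #cycles} = (−1)^{41−9} = (−1)^32 = +1.
The Jacobi symbol (37|41) = +1 (Zolotarev) agrees.

+1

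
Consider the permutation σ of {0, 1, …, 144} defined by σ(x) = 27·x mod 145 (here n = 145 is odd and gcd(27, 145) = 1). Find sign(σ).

Orbit of 98 under x↦27x: [98, 36, 102, 144, 118, 141, 37]… (length divides ord_145(27)).
π_27 has 7 disjoint cycles with lengths [28, 28, 28, 28, 28, 4, 1] on {0,…,144}.
145 − 7 = 138 transpositions; sign(π) = (−1)^138 = +1.
(27|145)_J = +1 (Zolotarev's lemma cross-check).

+1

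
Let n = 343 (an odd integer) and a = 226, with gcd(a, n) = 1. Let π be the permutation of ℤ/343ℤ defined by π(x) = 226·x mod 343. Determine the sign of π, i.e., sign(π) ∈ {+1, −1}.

+1

Trace 226: π^k(226) = [226, 312, 197, 275, 67, 50, 324] for k=0..6.
31 cycles of lengths [21, 21, 21, 21, 21, 21, 21, 21, 21, 21, 21, 21, 21, 21, 3, 3, 3, 3, 3, 3, 3, 3, 3, 3, 3, 3, 3, 3, 3, 3, 1].
With 31 cycles on 343 points, sign = (−1)^{343−31} = +1.
(226|343)_J = +1 (Zolotarev's lemma cross-check).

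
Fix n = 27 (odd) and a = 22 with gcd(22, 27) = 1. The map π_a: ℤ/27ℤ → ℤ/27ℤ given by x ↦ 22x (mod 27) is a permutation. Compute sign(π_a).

+1

Start at x=7: 7 → 19 → 13 → 16 → 1 → 22 → 25 → … (one orbit).
The orbit structure of x ↦ 22x mod 27: 7 orbits of sizes [9, 9, 3, 3, 1, 1, 1].
With 7 cycles on 27 points, sign = (−1)^{27−7} = +1.
(22|27)_J = +1 (Zolotarev's lemma cross-check).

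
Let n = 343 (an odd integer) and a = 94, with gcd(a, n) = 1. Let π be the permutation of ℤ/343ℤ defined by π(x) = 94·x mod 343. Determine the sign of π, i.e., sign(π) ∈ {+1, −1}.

-1

Start at x=54: 54 → 274 → 31 → 170 → 202 → 123 → 243 → … (one orbit).
π_94 has 4 disjoint cycles with lengths [294, 42, 6, 1] on {0,…,342}.
n − c = 343 − 4 = 339; sign = (−1)^339 = -1.
Zolotarev: (94|343) = -1, matching the cycle-count sign.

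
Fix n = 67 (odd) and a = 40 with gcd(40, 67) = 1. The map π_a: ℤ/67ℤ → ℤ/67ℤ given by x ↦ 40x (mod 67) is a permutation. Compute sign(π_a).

+1

Trace 25: π^k(25) = [25, 62, 1, 40, 59, 15, 64] for k=0..6.
Decompose π into cycles: lengths [11, 11, 11, 11, 11, 11, 1] (7 cycles, including the fixed point 0).
With 7 cycles on 67 points, sign = (−1)^{67−7} = +1.
Via Zolotarev, sign(π_{40}) = (40|67) = +1.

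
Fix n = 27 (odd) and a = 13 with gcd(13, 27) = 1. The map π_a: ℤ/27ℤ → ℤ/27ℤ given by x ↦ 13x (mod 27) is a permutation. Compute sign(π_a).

+1

Start at x=19: 19 → 4 → 25 → 1 → 13 → 7 → 10 → … (one orbit).
Decompose π into cycles: lengths [9, 9, 3, 3, 1, 1, 1] (7 cycles, including the fixed point 0).
n − c = 27 − 7 = 20; sign = (−1)^20 = +1.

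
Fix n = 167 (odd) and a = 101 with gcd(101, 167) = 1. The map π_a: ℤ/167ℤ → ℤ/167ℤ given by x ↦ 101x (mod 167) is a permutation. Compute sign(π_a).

Trace 131: π^k(131) = [131, 38, 164, 31, 125, 100, 80] for k=0..6.
π_101 has 2 disjoint cycles with lengths [166, 1] on {0,…,166}.
167 − 2 = 165 transpositions; sign(π) = (−1)^165 = -1.
Via Zolotarev, sign(π_{101}) = (101|167) = -1.

-1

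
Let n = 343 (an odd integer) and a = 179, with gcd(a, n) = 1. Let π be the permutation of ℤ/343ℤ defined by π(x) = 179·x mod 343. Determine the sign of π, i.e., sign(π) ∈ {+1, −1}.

+1

Trace 37: π^k(37) = [37, 106, 109, 303, 43, 151, 275] for k=0..6.
π_179 has 7 disjoint cycles with lengths [147, 147, 21, 21, 3, 3, 1] on {0,…,342}.
n − c = 343 − 7 = 336; sign = (−1)^336 = +1.
Via Zolotarev, sign(π_{179}) = (179|343) = +1.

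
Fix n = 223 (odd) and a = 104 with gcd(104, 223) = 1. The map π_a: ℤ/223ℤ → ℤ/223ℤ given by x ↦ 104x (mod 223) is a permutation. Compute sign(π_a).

-1

Start at x=8: 8 → 163 → 4 → 193 → 2 → 208 → 1 → … (one orbit).
4 cycles of lengths [74, 74, 74, 1].
4 cycles on 223: each ℓ→(−1)^(ℓ−1), product (−1)^219 = -1.
The Jacobi symbol (104|223) = -1 (Zolotarev) agrees.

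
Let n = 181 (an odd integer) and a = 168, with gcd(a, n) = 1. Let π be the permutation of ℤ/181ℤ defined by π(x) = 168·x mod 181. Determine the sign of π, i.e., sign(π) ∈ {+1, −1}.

+1

Orbit of 45 under x↦168x: [45, 139, 3, 142, 145, 106, 70]… (length divides ord_181(168)).
Cycle lengths of π_168 on ℤ/181ℤ: [90, 90, 1]; 3 cycles in total.
Σ(ℓ_i−1) = 181−3 = 178; sign = (−1)^178 = +1.
Zolotarev: (168|181) = +1, matching the cycle-count sign.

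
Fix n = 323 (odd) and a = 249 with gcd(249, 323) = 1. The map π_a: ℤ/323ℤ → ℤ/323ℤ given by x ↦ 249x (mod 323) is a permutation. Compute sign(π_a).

+1

Trace 184: π^k(184) = [184, 273, 147, 104, 56, 55, 129] for k=0..6.
5 cycles of lengths [144, 144, 18, 16, 1].
5 cycles on 323: each ℓ→(−1)^(ℓ−1), product (−1)^318 = +1.
Via Zolotarev, sign(π_{249}) = (249|323) = +1.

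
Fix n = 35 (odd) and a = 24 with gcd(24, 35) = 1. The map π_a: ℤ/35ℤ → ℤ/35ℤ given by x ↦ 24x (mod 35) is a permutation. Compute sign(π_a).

Orbit of 16 under x↦24x: [16, 34, 11, 19, 1, 24]… (length divides ord_35(24)).
Decompose π into cycles: lengths [6, 6, 6, 6, 6, 2, 2, 1] (8 cycles, including the fixed point 0).
With 8 cycles on 35 points, sign = (−1)^{35−8} = -1.

-1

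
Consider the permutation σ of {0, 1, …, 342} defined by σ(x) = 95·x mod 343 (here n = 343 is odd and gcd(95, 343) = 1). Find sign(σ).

+1

Orbit of 169 under x↦95x: [169, 277, 247, 141, 18, 338, 211]… (length divides ord_343(95)).
Cycle type of π: 147×2 + 21×2 + 3×2 + 1; total 7 cycles.
sign(π) = (−1)^{n − #cycles} = (−1)^{343−7} = (−1)^336 = +1.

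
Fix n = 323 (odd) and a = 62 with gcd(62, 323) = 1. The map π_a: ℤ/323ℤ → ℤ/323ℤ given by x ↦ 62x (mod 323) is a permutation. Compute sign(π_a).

-1

Orbit of 270 under x↦62x: [270, 267, 81, 177, 315, 150, 256]… (length divides ord_323(62)).
Cycle type of π: 144×2 + 16 + 9×2 + 1; total 6 cycles.
With 6 cycles on 323 points, sign = (−1)^{323−6} = -1.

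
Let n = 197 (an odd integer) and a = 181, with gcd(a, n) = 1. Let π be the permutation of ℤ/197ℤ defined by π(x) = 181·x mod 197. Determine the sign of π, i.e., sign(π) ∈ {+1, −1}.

+1

Start at x=132: 132 → 55 → 105 → 93 → 88 → 168 → 70 → … (one orbit).
Cycle type of π: 98×2 + 1; total 3 cycles.
Σ(ℓ_i−1) = 197−3 = 194; sign = (−1)^194 = +1.
Via Zolotarev, sign(π_{181}) = (181|197) = +1.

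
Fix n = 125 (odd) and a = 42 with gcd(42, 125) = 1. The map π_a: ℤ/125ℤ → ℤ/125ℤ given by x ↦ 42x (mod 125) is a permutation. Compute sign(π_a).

-1

Trace 1: π^k(1) = [1, 42, 14, 88, 71, 107, 119] for k=0..6.
Cycle type of π: 100 + 20 + 4 + 1; total 4 cycles.
4 cycles on 125: each ℓ→(−1)^(ℓ−1), product (−1)^121 = -1.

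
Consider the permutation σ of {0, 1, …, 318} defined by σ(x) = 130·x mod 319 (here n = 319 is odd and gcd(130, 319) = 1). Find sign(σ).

Orbit of 89 under x↦130x: [89, 86, 15, 36, 214, 67, 97]… (length divides ord_319(130)).
Cycle lengths of π_130 on ℤ/319ℤ: [140, 140, 28, 5, 5, 1]; 6 cycles in total.
sign(π) = (−1)^{n − #cycles} = (−1)^{319−6} = (−1)^313 = -1.
Zolotarev: (130|319) = -1, matching the cycle-count sign.

-1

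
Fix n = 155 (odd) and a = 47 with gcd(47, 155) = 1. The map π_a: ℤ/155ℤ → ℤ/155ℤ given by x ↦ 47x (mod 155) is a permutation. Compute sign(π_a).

-1

Trace 78: π^k(78) = [78, 101, 97, 64, 63, 16, 132] for k=0..6.
Cycle lengths of π_47 on ℤ/155ℤ: [20, 20, 20, 20, 20, 20, 5, 5, 5, 5, 5, 5, 4, 1]; 14 cycles in total.
155 − 14 = 141 transpositions; sign(π) = (−1)^141 = -1.
(47|155)_J = -1 (Zolotarev's lemma cross-check).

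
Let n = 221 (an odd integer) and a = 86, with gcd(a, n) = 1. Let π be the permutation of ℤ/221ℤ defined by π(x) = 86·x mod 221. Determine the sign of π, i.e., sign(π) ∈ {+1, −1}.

Orbit of 18 under x↦86x: [18, 1, 86, 103]… (length divides ord_221(86)).
π_86 has 68 disjoint cycles with lengths [4, 4, 4, 4, 4, 4, 4, 4, 4, 4, 4, 4, 4, 4, 4, 4, 4, 4, 4, 4, 4, 4, 4, 4, 4, 4, 4, 4, 4, 4, 4, 4, 4, 4, 4, 4, 4, 4, 4, 4, 4, 4, 4, 4, 4, 4, 4, 4, 4, 4, 4, 1, 1, 1, 1, 1, 1, 1, 1, 1, 1, 1, 1, 1, 1, 1, 1, 1] on {0,…,220}.
sign(π) = (−1)^{n − #cycles} = (−1)^{221−68} = (−1)^153 = -1.

-1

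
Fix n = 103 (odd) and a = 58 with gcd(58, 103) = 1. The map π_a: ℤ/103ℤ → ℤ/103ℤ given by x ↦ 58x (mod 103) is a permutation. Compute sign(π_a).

Start at x=9: 9 → 7 → 97 → 64 → 4 → 26 → 66 → … (one orbit).
Cycle type of π: 51×2 + 1; total 3 cycles.
103 − 3 = 100 transpositions; sign(π) = (−1)^100 = +1.
Check: (58/103) = +1 by Zolotarev.

+1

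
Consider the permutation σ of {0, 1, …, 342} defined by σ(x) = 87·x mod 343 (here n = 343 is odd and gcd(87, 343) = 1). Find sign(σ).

-1

Start at x=18: 18 → 194 → 71 → 3 → 261 → 69 → 172 → … (one orbit).
4 cycles of lengths [294, 42, 6, 1].
Σ(ℓ_i−1) = 343−4 = 339; sign = (−1)^339 = -1.
Check: (87/343) = -1 by Zolotarev.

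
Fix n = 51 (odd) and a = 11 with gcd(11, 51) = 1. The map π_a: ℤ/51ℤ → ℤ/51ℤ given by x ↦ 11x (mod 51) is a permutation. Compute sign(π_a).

+1

Orbit of 20 under x↦11x: [20, 16, 23, 49, 29, 13, 41]… (length divides ord_51(11)).
5 cycles of lengths [16, 16, 16, 2, 1].
Σ(ℓ_i−1) = 51−5 = 46; sign = (−1)^46 = +1.
Via Zolotarev, sign(π_{11}) = (11|51) = +1.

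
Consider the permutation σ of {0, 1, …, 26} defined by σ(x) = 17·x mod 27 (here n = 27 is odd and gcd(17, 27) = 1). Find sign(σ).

Start at x=10: 10 → 8 → 1 → 17 → 19 → 26 → 10 (one orbit).
8 cycles of lengths [6, 6, 6, 2, 2, 2, 2, 1].
8 cycles on 27: each ℓ→(−1)^(ℓ−1), product (−1)^19 = -1.
Check: (17/27) = -1 by Zolotarev.

-1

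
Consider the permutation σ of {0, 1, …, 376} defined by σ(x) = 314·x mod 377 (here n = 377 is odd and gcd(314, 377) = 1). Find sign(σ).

-1

Orbit of 306 under x↦314x: [306, 326, 197, 30, 372, 315, 136]… (length divides ord_377(314)).
π_314 has 10 disjoint cycles with lengths [84, 84, 84, 84, 12, 7, 7, 7, 7, 1] on {0,…,376}.
With 10 cycles on 377 points, sign = (−1)^{377−10} = -1.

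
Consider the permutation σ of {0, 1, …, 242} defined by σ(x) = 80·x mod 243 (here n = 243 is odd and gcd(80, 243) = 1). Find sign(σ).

-1

Orbit of 242 under x↦80x: [242, 163, 161, 1, 80, 82]… (length divides ord_243(80)).
Decompose π into cycles: lengths [6, 6, 6, 6, 6, 6, 6, 6, 6, 6, 6, 6, 6, 6, 6, 6, 6, 6, 6, 6, 6, 6, 6, 6, 6, 6, 6, 2, 2, 2, 2, 2, 2, 2, 2, 2, 2, 2, 2, 2, 2, 2, 2, 2, 2, 2, 2, 2, 2, 2, 2, 2, 2, 2, 2, 2, 2, 2, 2, 2, 2, 2, 2, 2, 2, 2, 2, 1] (68 cycles, including the fixed point 0).
n − c = 243 − 68 = 175; sign = (−1)^175 = -1.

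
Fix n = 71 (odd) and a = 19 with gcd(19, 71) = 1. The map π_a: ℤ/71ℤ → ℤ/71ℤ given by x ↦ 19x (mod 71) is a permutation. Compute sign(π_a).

+1

Trace 30: π^k(30) = [30, 2, 38, 12, 15, 1, 19] for k=0..6.
3 cycles of lengths [35, 35, 1].
Σ(ℓ_i−1) = 71−3 = 68; sign = (−1)^68 = +1.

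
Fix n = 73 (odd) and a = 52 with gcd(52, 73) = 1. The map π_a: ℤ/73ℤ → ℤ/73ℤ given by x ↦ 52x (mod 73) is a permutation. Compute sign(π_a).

-1

Orbit of 70 under x↦52x: [70, 63, 64, 43, 46, 56, 65]… (length divides ord_73(52)).
Decompose π into cycles: lengths [24, 24, 24, 1] (4 cycles, including the fixed point 0).
73 − 4 = 69 transpositions; sign(π) = (−1)^69 = -1.
Via Zolotarev, sign(π_{52}) = (52|73) = -1.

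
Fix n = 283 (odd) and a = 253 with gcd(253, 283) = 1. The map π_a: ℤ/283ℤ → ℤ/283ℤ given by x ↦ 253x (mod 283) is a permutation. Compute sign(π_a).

+1

Start at x=230: 230 → 175 → 127 → 152 → 251 → 111 → 66 → … (one orbit).
Cycle lengths of π_253 on ℤ/283ℤ: [47, 47, 47, 47, 47, 47, 1]; 7 cycles in total.
Σ(ℓ_i−1) = 283−7 = 276; sign = (−1)^276 = +1.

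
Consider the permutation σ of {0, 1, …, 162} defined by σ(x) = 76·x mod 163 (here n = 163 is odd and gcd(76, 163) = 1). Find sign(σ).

-1

Trace 147: π^k(147) = [147, 88, 5, 54, 29, 85, 103] for k=0..6.
Decompose π into cycles: lengths [162, 1] (2 cycles, including the fixed point 0).
With 2 cycles on 163 points, sign = (−1)^{163−2} = -1.
(76|163)_J = -1 (Zolotarev's lemma cross-check).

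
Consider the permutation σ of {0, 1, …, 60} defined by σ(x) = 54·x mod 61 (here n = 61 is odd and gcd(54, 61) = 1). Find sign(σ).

Start at x=32: 32 → 20 → 43 → 4 → 33 → 13 → 31 → … (one orbit).
π_54 has 2 disjoint cycles with lengths [60, 1] on {0,…,60}.
With 2 cycles on 61 points, sign = (−1)^{61−2} = -1.
Zolotarev: (54|61) = -1, matching the cycle-count sign.

-1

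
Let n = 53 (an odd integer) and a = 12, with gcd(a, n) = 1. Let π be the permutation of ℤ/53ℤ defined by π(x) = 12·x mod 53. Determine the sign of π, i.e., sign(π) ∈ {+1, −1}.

Orbit of 15 under x↦12x: [15, 21, 40, 3, 36, 8, 43]… (length divides ord_53(12)).
Cycle lengths of π_12 on ℤ/53ℤ: [52, 1]; 2 cycles in total.
n − c = 53 − 2 = 51; sign = (−1)^51 = -1.
Check: (12/53) = -1 by Zolotarev.

-1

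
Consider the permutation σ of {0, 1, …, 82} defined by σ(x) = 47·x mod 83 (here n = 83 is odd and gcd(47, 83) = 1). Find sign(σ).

Start at x=76: 76 → 3 → 58 → 70 → 53 → 1 → 47 → … (one orbit).
Cycle type of π: 82 + 1; total 2 cycles.
Σ(ℓ_i−1) = 83−2 = 81; sign = (−1)^81 = -1.
The Jacobi symbol (47|83) = -1 (Zolotarev) agrees.

-1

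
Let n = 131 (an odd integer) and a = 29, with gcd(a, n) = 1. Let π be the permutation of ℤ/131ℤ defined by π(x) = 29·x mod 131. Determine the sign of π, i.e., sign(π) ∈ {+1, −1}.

Trace 44: π^k(44) = [44, 97, 62, 95, 4, 116, 89] for k=0..6.
Cycle type of π: 130 + 1; total 2 cycles.
131 − 2 = 129 transpositions; sign(π) = (−1)^129 = -1.
Check: (29/131) = -1 by Zolotarev.

-1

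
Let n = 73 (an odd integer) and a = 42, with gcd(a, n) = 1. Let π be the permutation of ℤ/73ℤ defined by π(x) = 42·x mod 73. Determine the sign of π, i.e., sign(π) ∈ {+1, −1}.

Orbit of 1 under x↦42x: [1, 42, 12, 66, 71, 62, 49]… (length divides ord_73(42)).
π_42 has 2 disjoint cycles with lengths [72, 1] on {0,…,72}.
Σ(ℓ_i−1) = 73−2 = 71; sign = (−1)^71 = -1.
Via Zolotarev, sign(π_{42}) = (42|73) = -1.

-1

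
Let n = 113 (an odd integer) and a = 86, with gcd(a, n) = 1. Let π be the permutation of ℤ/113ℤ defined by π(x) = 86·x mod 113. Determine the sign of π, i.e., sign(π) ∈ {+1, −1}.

Trace 57: π^k(57) = [57, 43, 82, 46, 1, 86, 51] for k=0..6.
Decompose π into cycles: lengths [112, 1] (2 cycles, including the fixed point 0).
2 cycles on 113: each ℓ→(−1)^(ℓ−1), product (−1)^111 = -1.

-1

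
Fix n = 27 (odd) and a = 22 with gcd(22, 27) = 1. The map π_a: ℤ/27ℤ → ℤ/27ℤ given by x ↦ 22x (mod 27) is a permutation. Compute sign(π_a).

+1

Orbit of 22 under x↦22x: [22, 25, 10, 4, 7, 19, 13]… (length divides ord_27(22)).
Decompose π into cycles: lengths [9, 9, 3, 3, 1, 1, 1] (7 cycles, including the fixed point 0).
27 − 7 = 20 transpositions; sign(π) = (−1)^20 = +1.
The Jacobi symbol (22|27) = +1 (Zolotarev) agrees.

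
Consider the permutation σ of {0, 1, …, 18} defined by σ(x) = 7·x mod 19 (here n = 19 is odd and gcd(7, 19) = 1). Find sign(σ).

+1

Orbit of 7 under x↦7x: [7, 11, 1]… (length divides ord_19(7)).
7 cycles of lengths [3, 3, 3, 3, 3, 3, 1].
With 7 cycles on 19 points, sign = (−1)^{19−7} = +1.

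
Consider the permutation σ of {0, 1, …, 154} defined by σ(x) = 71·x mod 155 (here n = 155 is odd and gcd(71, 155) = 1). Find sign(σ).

+1

Trace 1: π^k(1) = [1, 71, 81, 16, 51, 56, 101] for k=0..6.
The orbit structure of x ↦ 71x mod 155: 15 orbits of sizes [15, 15, 15, 15, 15, 15, 15, 15, 15, 15, 1, 1, 1, 1, 1].
With 15 cycles on 155 points, sign = (−1)^{155−15} = +1.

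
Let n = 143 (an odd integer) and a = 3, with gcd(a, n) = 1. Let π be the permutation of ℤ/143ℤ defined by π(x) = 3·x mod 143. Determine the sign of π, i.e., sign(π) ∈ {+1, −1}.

Orbit of 16 under x↦3x: [16, 48, 1, 3, 9, 27, 81]… (length divides ord_143(3)).
π_3 has 15 disjoint cycles with lengths [15, 15, 15, 15, 15, 15, 15, 15, 5, 5, 3, 3, 3, 3, 1] on {0,…,142}.
sign(π) = (−1)^{n − #cycles} = (−1)^{143−15} = (−1)^128 = +1.
The Jacobi symbol (3|143) = +1 (Zolotarev) agrees.

+1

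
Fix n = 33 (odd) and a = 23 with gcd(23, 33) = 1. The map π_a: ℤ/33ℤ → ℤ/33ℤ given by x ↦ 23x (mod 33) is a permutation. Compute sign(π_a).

Orbit of 23 under x↦23x: [23, 1]… (length divides ord_33(23)).
π_23 has 22 disjoint cycles with lengths [2, 2, 2, 2, 2, 2, 2, 2, 2, 2, 2, 1, 1, 1, 1, 1, 1, 1, 1, 1, 1, 1] on {0,…,32}.
n − c = 33 − 22 = 11; sign = (−1)^11 = -1.

-1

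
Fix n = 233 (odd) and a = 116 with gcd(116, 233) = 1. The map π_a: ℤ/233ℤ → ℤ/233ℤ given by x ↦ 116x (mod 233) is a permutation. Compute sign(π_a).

+1

Trace 49: π^k(49) = [49, 92, 187, 23, 105, 64, 201] for k=0..6.
The orbit structure of x ↦ 116x mod 233: 5 orbits of sizes [58, 58, 58, 58, 1].
5 cycles on 233: each ℓ→(−1)^(ℓ−1), product (−1)^228 = +1.
Via Zolotarev, sign(π_{116}) = (116|233) = +1.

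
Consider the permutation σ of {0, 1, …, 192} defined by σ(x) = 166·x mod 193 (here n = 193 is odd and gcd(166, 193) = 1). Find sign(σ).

+1

Start at x=1: 1 → 166 → 150 → 3 → 112 → 64 → 9 → … (one orbit).
π_166 has 13 disjoint cycles with lengths [16, 16, 16, 16, 16, 16, 16, 16, 16, 16, 16, 16, 1] on {0,…,192}.
13 cycles on 193: each ℓ→(−1)^(ℓ−1), product (−1)^180 = +1.
The Jacobi symbol (166|193) = +1 (Zolotarev) agrees.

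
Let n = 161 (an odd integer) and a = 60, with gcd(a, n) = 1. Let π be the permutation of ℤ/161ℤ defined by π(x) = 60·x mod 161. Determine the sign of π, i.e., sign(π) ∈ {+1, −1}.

-1

Start at x=113: 113 → 18 → 114 → 78 → 11 → 16 → 155 → … (one orbit).
Cycle lengths of π_60 on ℤ/161ℤ: [66, 66, 22, 3, 3, 1]; 6 cycles in total.
Σ(ℓ_i−1) = 161−6 = 155; sign = (−1)^155 = -1.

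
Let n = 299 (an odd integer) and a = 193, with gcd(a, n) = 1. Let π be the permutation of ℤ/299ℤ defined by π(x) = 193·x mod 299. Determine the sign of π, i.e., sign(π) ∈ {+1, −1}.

Trace 147: π^k(147) = [147, 265, 16, 98, 77, 210, 165] for k=0..6.
Cycle lengths of π_193 on ℤ/299ℤ: [132, 132, 12, 11, 11, 1]; 6 cycles in total.
With 6 cycles on 299 points, sign = (−1)^{299−6} = -1.
Via Zolotarev, sign(π_{193}) = (193|299) = -1.

-1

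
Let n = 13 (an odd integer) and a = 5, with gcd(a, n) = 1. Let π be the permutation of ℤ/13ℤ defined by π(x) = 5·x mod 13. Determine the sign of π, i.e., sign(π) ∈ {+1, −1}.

Orbit of 1 under x↦5x: [1, 5, 12, 8]… (length divides ord_13(5)).
π_5 has 4 disjoint cycles with lengths [4, 4, 4, 1] on {0,…,12}.
13 − 4 = 9 transpositions; sign(π) = (−1)^9 = -1.
The Jacobi symbol (5|13) = -1 (Zolotarev) agrees.

-1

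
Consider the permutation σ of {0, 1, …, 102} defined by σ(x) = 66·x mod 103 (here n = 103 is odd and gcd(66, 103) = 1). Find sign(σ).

Start at x=66: 66 → 30 → 23 → 76 → 72 → 14 → 100 → … (one orbit).
π_66 has 7 disjoint cycles with lengths [17, 17, 17, 17, 17, 17, 1] on {0,…,102}.
sign(π) = (−1)^{n − #cycles} = (−1)^{103−7} = (−1)^96 = +1.
Via Zolotarev, sign(π_{66}) = (66|103) = +1.

+1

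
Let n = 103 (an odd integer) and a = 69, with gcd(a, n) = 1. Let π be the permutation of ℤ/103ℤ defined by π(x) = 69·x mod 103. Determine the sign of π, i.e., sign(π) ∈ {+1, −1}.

Trace 95: π^k(95) = [95, 66, 22, 76, 94, 100, 102] for k=0..6.
Decompose π into cycles: lengths [34, 34, 34, 1] (4 cycles, including the fixed point 0).
n − c = 103 − 4 = 99; sign = (−1)^99 = -1.

-1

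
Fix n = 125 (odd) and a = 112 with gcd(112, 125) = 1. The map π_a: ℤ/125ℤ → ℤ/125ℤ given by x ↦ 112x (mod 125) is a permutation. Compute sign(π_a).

Orbit of 112 under x↦112x: [112, 44, 53, 61, 82, 59, 108]… (length divides ord_125(112)).
Cycle lengths of π_112 on ℤ/125ℤ: [100, 20, 4, 1]; 4 cycles in total.
Σ(ℓ_i−1) = 125−4 = 121; sign = (−1)^121 = -1.
Check: (112/125) = -1 by Zolotarev.

-1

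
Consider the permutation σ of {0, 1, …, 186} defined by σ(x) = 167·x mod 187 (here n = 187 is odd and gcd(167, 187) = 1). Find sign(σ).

Trace 157: π^k(157) = [157, 39, 155, 79, 103, 184, 60] for k=0..6.
Cycle type of π: 80×2 + 16 + 10 + 1; total 5 cycles.
n − c = 187 − 5 = 182; sign = (−1)^182 = +1.
(167|187)_J = +1 (Zolotarev's lemma cross-check).

+1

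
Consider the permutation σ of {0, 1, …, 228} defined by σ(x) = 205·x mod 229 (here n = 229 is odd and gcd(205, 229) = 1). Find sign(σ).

Trace 112: π^k(112) = [112, 60, 163, 210, 227, 48, 222] for k=0..6.
The orbit structure of x ↦ 205x mod 229: 2 orbits of sizes [228, 1].
2 cycles on 229: each ℓ→(−1)^(ℓ−1), product (−1)^227 = -1.

-1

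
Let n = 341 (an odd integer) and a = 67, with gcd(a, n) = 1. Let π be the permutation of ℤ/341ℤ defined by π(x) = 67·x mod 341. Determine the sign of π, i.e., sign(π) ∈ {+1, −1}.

Trace 1: π^k(1) = [1, 67, 56] for k=0..2.
121 cycles of lengths [3, 3, 3, 3, 3, 3, 3, 3, 3, 3, 3, 3, 3, 3, 3, 3, 3, 3, 3, 3, 3, 3, 3, 3, 3, 3, 3, 3, 3, 3, 3, 3, 3, 3, 3, 3, 3, 3, 3, 3, 3, 3, 3, 3, 3, 3, 3, 3, 3, 3, 3, 3, 3, 3, 3, 3, 3, 3, 3, 3, 3, 3, 3, 3, 3, 3, 3, 3, 3, 3, 3, 3, 3, 3, 3, 3, 3, 3, 3, 3, 3, 3, 3, 3, 3, 3, 3, 3, 3, 3, 3, 3, 3, 3, 3, 3, 3, 3, 3, 3, 3, 3, 3, 3, 3, 3, 3, 3, 3, 3, 1, 1, 1, 1, 1, 1, 1, 1, 1, 1, 1].
Σ(ℓ_i−1) = 341−121 = 220; sign = (−1)^220 = +1.

+1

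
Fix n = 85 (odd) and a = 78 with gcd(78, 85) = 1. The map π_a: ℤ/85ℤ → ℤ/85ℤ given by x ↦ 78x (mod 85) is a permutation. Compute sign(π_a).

+1

Start at x=81: 81 → 28 → 59 → 12 → 1 → 78 → 49 → … (one orbit).
π_78 has 7 disjoint cycles with lengths [16, 16, 16, 16, 16, 4, 1] on {0,…,84}.
85 − 7 = 78 transpositions; sign(π) = (−1)^78 = +1.
(78|85)_J = +1 (Zolotarev's lemma cross-check).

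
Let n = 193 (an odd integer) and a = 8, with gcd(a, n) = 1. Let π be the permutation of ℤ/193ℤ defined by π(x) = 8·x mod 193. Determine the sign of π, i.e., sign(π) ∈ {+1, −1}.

+1

Orbit of 8 under x↦8x: [8, 64, 126, 43, 151, 50, 14]… (length divides ord_193(8)).
Cycle type of π: 32×6 + 1; total 7 cycles.
193 − 7 = 186 transpositions; sign(π) = (−1)^186 = +1.
Check: (8/193) = +1 by Zolotarev.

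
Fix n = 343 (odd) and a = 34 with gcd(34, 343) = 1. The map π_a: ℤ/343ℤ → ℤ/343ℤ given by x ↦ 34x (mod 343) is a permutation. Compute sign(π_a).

Start at x=232: 232 → 342 → 309 → 216 → 141 → 335 → 71 → … (one orbit).
Cycle type of π: 98×3 + 14×3 + 2×3 + 1; total 10 cycles.
With 10 cycles on 343 points, sign = (−1)^{343−10} = -1.
Check: (34/343) = -1 by Zolotarev.

-1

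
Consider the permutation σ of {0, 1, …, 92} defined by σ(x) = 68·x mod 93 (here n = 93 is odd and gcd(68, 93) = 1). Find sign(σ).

+1

Trace 25: π^k(25) = [25, 26, 1, 68, 67, 92] for k=0..5.
Cycle type of π: 6×15 + 2 + 1; total 17 cycles.
sign(π) = (−1)^{n − #cycles} = (−1)^{93−17} = (−1)^76 = +1.
(68|93)_J = +1 (Zolotarev's lemma cross-check).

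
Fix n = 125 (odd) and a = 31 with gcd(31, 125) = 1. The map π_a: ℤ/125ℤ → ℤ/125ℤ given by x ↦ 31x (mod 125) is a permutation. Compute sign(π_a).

+1

Orbit of 96 under x↦31x: [96, 101, 6, 61, 16, 121, 1]… (length divides ord_125(31)).
π_31 has 13 disjoint cycles with lengths [25, 25, 25, 25, 5, 5, 5, 5, 1, 1, 1, 1, 1] on {0,…,124}.
125 − 13 = 112 transpositions; sign(π) = (−1)^112 = +1.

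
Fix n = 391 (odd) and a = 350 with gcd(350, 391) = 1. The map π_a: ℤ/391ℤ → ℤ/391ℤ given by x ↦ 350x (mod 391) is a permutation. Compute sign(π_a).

+1

Orbit of 202 under x↦350x: [202, 320, 174, 295, 26, 107, 305]… (length divides ord_391(350)).
π_350 has 5 disjoint cycles with lengths [176, 176, 22, 16, 1] on {0,…,390}.
391 − 5 = 386 transpositions; sign(π) = (−1)^386 = +1.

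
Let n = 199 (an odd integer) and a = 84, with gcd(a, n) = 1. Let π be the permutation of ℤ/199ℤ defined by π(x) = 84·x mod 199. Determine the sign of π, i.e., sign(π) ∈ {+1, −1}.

Trace 140: π^k(140) = [140, 19, 4, 137, 165, 129, 90] for k=0..6.
The orbit structure of x ↦ 84x mod 199: 2 orbits of sizes [198, 1].
With 2 cycles on 199 points, sign = (−1)^{199−2} = -1.
Zolotarev: (84|199) = -1, matching the cycle-count sign.

-1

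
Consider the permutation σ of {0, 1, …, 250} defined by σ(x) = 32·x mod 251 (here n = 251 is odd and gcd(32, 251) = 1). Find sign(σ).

-1

Start at x=32: 32 → 20 → 138 → 149 → 250 → 219 → 231 → … (one orbit).
Cycle type of π: 10×25 + 1; total 26 cycles.
sign(π) = (−1)^{n − #cycles} = (−1)^{251−26} = (−1)^225 = -1.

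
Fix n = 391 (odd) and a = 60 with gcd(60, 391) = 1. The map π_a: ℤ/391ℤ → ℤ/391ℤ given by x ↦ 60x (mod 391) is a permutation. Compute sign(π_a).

-1

Trace 382: π^k(382) = [382, 242, 53, 52, 383, 302, 134] for k=0..6.
π_60 has 8 disjoint cycles with lengths [88, 88, 88, 88, 22, 8, 8, 1] on {0,…,390}.
391 − 8 = 383 transpositions; sign(π) = (−1)^383 = -1.
(60|391)_J = -1 (Zolotarev's lemma cross-check).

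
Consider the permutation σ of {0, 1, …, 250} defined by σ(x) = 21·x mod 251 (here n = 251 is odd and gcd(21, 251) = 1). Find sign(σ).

Orbit of 209 under x↦21x: [209, 122, 52, 88, 91, 154, 222]… (length divides ord_251(21)).
Decompose π into cycles: lengths [125, 125, 1] (3 cycles, including the fixed point 0).
n − c = 251 − 3 = 248; sign = (−1)^248 = +1.
(21|251)_J = +1 (Zolotarev's lemma cross-check).

+1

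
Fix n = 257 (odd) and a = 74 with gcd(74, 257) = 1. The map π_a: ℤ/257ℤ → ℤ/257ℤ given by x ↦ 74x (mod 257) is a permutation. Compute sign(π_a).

-1

Start at x=156: 156 → 236 → 245 → 140 → 80 → 9 → 152 → … (one orbit).
The orbit structure of x ↦ 74x mod 257: 2 orbits of sizes [256, 1].
sign(π) = (−1)^{n − #cycles} = (−1)^{257−2} = (−1)^255 = -1.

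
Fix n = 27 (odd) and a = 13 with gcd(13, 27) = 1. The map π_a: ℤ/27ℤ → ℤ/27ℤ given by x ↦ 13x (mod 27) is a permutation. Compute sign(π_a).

+1

Orbit of 13 under x↦13x: [13, 7, 10, 22, 16, 19, 4]… (length divides ord_27(13)).
Decompose π into cycles: lengths [9, 9, 3, 3, 1, 1, 1] (7 cycles, including the fixed point 0).
n − c = 27 − 7 = 20; sign = (−1)^20 = +1.
(13|27)_J = +1 (Zolotarev's lemma cross-check).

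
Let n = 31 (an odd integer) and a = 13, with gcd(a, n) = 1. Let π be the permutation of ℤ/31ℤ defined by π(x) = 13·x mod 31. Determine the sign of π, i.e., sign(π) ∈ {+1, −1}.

Trace 12: π^k(12) = [12, 1, 13, 14, 27, 10, 6] for k=0..6.
The orbit structure of x ↦ 13x mod 31: 2 orbits of sizes [30, 1].
With 2 cycles on 31 points, sign = (−1)^{31−2} = -1.

-1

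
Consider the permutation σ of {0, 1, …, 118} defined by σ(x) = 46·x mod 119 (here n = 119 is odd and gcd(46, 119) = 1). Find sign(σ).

-1

Orbit of 46 under x↦46x: [46, 93, 113, 81, 37, 36, 109]… (length divides ord_119(46)).
Cycle type of π: 48×2 + 16 + 3×2 + 1; total 6 cycles.
119 − 6 = 113 transpositions; sign(π) = (−1)^113 = -1.
Zolotarev: (46|119) = -1, matching the cycle-count sign.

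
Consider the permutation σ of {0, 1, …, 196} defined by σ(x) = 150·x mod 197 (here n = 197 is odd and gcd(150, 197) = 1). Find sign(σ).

Trace 100: π^k(100) = [100, 28, 63, 191, 85, 142, 24] for k=0..6.
Cycle type of π: 49×4 + 1; total 5 cycles.
n − c = 197 − 5 = 192; sign = (−1)^192 = +1.

+1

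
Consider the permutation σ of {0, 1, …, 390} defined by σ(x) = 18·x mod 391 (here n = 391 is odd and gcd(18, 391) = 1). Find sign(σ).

+1

Trace 307: π^k(307) = [307, 52, 154, 35, 239, 1, 18] for k=0..6.
51 cycles of lengths [11, 11, 11, 11, 11, 11, 11, 11, 11, 11, 11, 11, 11, 11, 11, 11, 11, 11, 11, 11, 11, 11, 11, 11, 11, 11, 11, 11, 11, 11, 11, 11, 11, 11, 1, 1, 1, 1, 1, 1, 1, 1, 1, 1, 1, 1, 1, 1, 1, 1, 1].
n − c = 391 − 51 = 340; sign = (−1)^340 = +1.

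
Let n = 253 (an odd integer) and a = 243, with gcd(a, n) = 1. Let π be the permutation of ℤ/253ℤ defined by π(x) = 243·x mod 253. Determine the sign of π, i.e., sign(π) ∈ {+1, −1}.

Start at x=133: 133 → 188 → 144 → 78 → 232 → 210 → 177 → … (one orbit).
Cycle lengths of π_243 on ℤ/253ℤ: [11, 11, 11, 11, 11, 11, 11, 11, 11, 11, 11, 11, 11, 11, 11, 11, 11, 11, 11, 11, 11, 11, 1, 1, 1, 1, 1, 1, 1, 1, 1, 1, 1]; 33 cycles in total.
sign(π) = (−1)^{n − #cycles} = (−1)^{253−33} = (−1)^220 = +1.

+1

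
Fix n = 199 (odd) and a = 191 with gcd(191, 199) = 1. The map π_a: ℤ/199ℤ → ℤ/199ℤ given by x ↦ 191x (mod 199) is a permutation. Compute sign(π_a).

-1

Trace 27: π^k(27) = [27, 182, 136, 106, 147, 18, 55] for k=0..6.
Cycle type of π: 66×3 + 1; total 4 cycles.
sign(π) = (−1)^{n − #cycles} = (−1)^{199−4} = (−1)^195 = -1.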